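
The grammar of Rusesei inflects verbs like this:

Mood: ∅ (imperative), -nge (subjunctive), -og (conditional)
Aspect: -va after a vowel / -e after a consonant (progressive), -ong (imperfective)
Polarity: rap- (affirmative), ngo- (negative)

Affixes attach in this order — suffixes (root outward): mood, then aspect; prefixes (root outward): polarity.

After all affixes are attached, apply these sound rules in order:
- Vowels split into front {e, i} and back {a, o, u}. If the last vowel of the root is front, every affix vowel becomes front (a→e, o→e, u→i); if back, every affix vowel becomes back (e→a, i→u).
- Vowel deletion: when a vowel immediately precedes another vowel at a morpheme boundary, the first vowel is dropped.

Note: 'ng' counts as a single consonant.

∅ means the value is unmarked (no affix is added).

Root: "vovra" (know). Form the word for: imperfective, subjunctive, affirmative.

rapvovrangong

Attach mood subjunctive -nge → vovrange.
Attach polarity affirmative rap- → rapvovrange.
Attach aspect imperfective -ong → rapvovrangeong.
Apply vowel harmony: rapvovrangeong → rapvovrangaong.
Apply vowel deletion: rapvovrangaong → rapvovrangong.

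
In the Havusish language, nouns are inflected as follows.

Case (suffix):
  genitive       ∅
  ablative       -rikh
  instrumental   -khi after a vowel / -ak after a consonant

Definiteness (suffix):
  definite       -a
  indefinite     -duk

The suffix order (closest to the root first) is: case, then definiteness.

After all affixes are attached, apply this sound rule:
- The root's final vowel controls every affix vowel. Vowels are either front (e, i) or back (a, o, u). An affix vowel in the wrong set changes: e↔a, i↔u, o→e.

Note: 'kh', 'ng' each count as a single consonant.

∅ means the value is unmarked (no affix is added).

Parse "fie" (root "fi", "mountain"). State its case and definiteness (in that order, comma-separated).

Segment: fi-a.
case: ∅ → genitive.
definiteness: -a → definite.

genitive, definite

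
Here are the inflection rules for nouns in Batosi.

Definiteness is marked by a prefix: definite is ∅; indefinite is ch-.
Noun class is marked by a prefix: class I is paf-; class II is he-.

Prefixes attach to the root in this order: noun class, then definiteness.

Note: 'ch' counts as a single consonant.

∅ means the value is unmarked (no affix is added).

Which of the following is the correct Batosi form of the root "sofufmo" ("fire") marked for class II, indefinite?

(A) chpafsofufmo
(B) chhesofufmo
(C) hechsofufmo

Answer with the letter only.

B

Attach noun class class II he- → hesofufmo.
Attach definiteness indefinite ch- → chhesofufmo.
So the correct form is chhesofufmo, option (B).
(A) chpafsofufmo is wrong: it uses class I instead of class II for noun class.
(C) hechsofufmo is wrong: it has the affixes in the wrong order.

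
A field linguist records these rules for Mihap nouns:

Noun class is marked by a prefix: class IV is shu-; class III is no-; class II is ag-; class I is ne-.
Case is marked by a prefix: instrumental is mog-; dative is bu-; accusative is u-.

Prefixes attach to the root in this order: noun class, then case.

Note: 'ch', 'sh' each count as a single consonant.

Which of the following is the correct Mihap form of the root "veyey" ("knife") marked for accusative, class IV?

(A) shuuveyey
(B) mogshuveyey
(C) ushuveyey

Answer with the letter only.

Attach noun class class IV shu- → shuveyey.
Attach case accusative u- → ushuveyey.
So the correct form is ushuveyey, option (C).
(B) mogshuveyey is wrong: it uses instrumental instead of accusative for case.
(A) shuuveyey is wrong: it has the affixes in the wrong order.

C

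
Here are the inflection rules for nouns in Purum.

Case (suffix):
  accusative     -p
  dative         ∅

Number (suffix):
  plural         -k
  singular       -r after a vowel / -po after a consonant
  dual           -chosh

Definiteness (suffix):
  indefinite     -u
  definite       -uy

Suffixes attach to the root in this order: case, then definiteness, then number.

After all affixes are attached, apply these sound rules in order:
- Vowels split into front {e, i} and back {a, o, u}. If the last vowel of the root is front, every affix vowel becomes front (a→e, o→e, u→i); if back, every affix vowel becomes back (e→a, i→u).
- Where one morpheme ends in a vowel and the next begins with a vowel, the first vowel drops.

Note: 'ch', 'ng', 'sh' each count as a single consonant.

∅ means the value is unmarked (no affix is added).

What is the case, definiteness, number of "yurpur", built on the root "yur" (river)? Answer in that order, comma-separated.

accusative, indefinite, singular

Segment: yur-p-u-r.
case: -p → accusative.
definiteness: -u → indefinite.
number: -r/po → singular.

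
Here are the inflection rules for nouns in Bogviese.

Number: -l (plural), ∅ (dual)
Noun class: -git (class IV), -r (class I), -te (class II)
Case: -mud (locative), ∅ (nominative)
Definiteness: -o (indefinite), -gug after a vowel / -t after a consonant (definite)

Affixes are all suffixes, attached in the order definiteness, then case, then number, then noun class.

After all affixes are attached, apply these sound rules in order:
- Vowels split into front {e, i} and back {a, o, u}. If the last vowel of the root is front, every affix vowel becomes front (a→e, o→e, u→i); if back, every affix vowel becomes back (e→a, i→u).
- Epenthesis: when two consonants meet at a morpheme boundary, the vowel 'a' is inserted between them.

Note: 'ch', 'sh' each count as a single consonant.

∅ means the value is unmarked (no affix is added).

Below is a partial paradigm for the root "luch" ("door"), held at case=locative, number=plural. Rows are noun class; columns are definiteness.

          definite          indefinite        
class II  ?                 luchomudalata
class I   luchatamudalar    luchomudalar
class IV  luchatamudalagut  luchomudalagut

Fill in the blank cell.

Attach definiteness definite -t (after consonant 'ch') → lucht.
Attach case locative -mud → luchtmud.
Attach number plural -l → luchtmudl.
Attach noun class class II -te → luchtmudlte.
Apply vowel harmony: luchtmudlte → luchtmudlta.
Apply epenthesis: luchtmudlta → luchatamudalata.

luchatamudalata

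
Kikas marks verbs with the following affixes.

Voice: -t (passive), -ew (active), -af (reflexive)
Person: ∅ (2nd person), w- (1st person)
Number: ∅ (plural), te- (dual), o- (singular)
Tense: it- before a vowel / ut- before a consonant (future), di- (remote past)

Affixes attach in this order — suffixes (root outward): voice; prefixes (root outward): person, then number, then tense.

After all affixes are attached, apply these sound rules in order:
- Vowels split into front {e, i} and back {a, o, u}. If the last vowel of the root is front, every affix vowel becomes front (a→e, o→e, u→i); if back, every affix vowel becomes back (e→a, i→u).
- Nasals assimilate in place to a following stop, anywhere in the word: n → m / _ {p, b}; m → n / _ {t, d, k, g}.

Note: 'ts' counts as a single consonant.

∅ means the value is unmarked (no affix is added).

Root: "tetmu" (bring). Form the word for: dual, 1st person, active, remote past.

Attach voice active -ew → tetmuew.
Attach person 1st person w- → wtetmuew.
Attach number dual te- → tewtetmuew.
Attach tense remote past di- → ditewtetmuew.
Apply vowel harmony: ditewtetmuew → dutawtetmuaw.
Nasal assimilation: no change.

dutawtetmuaw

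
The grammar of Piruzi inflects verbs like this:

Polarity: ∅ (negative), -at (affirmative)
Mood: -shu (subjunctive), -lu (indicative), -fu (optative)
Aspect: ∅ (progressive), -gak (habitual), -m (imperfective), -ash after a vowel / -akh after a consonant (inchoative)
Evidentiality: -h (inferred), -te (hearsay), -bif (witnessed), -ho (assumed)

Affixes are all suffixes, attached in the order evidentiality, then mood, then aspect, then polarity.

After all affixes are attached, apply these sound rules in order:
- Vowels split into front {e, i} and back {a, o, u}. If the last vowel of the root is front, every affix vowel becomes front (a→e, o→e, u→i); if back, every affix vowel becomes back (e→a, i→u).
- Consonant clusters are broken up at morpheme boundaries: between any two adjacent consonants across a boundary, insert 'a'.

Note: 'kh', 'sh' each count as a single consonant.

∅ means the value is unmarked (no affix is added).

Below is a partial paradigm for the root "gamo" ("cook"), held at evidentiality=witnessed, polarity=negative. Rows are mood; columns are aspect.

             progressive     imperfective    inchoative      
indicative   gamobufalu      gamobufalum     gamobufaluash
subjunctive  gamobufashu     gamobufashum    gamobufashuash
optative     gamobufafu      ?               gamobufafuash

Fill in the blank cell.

gamobufafum

Attach evidentiality witnessed -bif → gamobif.
Attach mood optative -fu → gamobiffu.
Attach aspect imperfective -m → gamobiffum.
polarity = negative: zero marking, form stays gamobiffum.
Apply vowel harmony: gamobiffum → gamobuffum.
Apply epenthesis: gamobuffum → gamobufafum.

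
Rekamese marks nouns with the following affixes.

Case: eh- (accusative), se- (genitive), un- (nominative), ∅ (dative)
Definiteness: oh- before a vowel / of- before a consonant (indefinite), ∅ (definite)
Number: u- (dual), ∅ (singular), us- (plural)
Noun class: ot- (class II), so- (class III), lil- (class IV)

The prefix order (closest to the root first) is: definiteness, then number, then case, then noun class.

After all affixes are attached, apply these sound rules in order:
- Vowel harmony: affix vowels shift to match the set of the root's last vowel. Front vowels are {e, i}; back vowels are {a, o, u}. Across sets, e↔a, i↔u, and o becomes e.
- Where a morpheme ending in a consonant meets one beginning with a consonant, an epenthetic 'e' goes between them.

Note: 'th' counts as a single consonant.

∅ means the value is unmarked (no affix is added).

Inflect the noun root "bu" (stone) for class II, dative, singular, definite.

definiteness = definite: zero marking, form stays bu.
number = singular: zero marking, form stays bu.
case = dative: zero marking, form stays bu.
Attach noun class class II ot- → otbu.
Vowel harmony: no change.
Apply epenthesis: otbu → otebu.

otebu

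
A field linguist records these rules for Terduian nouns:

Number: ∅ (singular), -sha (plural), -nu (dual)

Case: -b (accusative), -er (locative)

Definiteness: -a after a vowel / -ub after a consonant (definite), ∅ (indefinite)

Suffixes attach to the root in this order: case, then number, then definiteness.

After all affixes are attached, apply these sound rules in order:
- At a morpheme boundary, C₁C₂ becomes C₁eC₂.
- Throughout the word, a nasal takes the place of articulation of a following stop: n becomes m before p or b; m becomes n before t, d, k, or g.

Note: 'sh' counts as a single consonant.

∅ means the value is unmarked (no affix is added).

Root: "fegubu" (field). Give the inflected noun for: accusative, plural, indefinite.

Attach case accusative -b → fegubub.
Attach number plural -sha → fegububsha.
definiteness = indefinite: zero marking, form stays fegububsha.
Apply epenthesis: fegububsha → fegububesha.
Nasal assimilation: no change.

fegububesha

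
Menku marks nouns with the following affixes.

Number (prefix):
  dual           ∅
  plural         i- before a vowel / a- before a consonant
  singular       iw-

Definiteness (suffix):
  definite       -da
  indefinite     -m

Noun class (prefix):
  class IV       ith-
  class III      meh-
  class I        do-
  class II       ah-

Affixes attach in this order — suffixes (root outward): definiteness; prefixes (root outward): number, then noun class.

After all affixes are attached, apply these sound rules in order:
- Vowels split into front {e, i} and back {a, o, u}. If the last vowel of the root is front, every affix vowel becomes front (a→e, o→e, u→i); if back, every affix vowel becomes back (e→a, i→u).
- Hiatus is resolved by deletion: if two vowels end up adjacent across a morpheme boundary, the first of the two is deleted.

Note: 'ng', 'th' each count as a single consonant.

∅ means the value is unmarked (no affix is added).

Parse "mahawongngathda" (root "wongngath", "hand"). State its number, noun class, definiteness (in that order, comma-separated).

Segment: meh-a-wongngath-da.
number: i/a- → plural.
noun class: meh- → class III.
definiteness: -da → definite.

plural, class III, definite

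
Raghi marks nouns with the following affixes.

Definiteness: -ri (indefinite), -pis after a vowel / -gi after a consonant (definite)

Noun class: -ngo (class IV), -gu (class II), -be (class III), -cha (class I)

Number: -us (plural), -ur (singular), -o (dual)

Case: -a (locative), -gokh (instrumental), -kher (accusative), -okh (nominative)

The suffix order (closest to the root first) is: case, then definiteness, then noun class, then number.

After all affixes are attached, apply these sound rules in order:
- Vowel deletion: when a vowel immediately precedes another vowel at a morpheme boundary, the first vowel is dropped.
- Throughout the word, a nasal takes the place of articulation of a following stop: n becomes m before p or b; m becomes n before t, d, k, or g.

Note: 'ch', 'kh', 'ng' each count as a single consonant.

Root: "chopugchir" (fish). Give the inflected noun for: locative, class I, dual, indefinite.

chopugchiraricho

Attach case locative -a → chopugchira.
Attach definiteness indefinite -ri → chopugchirari.
Attach noun class class I -cha → chopugchiraricha.
Attach number dual -o → chopugchirarichao.
Apply vowel deletion: chopugchirarichao → chopugchiraricho.
Nasal assimilation: no change.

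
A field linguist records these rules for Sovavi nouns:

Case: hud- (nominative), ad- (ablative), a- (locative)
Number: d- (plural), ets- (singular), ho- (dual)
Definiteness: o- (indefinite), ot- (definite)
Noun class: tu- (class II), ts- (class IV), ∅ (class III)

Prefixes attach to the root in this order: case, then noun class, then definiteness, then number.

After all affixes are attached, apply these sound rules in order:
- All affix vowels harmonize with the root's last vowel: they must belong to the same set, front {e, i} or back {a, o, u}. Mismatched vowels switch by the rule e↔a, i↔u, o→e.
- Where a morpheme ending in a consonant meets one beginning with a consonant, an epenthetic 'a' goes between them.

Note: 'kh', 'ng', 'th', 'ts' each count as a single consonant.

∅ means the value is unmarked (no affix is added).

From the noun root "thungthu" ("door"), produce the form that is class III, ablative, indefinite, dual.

Attach case ablative ad- → adthungthu.
noun class = class III: zero marking, form stays adthungthu.
Attach definiteness indefinite o- → oadthungthu.
Attach number dual ho- → hooadthungthu.
Vowel harmony: no change.
Apply epenthesis: hooadthungthu → hooadathungthu.

hooadathungthu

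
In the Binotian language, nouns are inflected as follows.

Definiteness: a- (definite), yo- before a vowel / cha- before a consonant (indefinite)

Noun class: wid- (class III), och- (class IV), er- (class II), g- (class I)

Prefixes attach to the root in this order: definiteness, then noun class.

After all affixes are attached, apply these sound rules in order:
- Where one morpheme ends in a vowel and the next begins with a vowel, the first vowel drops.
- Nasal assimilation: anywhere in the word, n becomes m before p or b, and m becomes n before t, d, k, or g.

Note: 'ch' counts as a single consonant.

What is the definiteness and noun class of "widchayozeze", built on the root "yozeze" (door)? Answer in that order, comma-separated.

Segment: wid-cha-yozeze.
definiteness: yo/cha- → indefinite.
noun class: wid- → class III.

indefinite, class III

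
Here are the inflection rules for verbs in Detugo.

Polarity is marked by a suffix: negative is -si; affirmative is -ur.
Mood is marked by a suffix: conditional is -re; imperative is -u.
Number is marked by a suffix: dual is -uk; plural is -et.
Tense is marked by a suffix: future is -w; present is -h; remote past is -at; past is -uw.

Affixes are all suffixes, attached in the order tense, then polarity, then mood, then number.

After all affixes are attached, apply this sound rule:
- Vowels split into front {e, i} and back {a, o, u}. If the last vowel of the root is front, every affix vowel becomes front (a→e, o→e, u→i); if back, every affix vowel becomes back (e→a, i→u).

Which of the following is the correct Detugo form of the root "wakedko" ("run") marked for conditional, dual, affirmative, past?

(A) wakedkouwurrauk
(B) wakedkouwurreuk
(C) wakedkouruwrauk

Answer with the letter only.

Attach tense past -uw → wakedkouw.
Attach polarity affirmative -ur → wakedkouwur.
Attach mood conditional -re → wakedkouwurre.
Attach number dual -uk → wakedkouwurreuk.
Apply vowel harmony: wakedkouwurreuk → wakedkouwurrauk.
So the correct form is wakedkouwurrauk, option (A).
(B) wakedkouwurreuk is wrong: it fails to apply the sound rule(s).
(C) wakedkouruwrauk is wrong: it has the affixes in the wrong order.

A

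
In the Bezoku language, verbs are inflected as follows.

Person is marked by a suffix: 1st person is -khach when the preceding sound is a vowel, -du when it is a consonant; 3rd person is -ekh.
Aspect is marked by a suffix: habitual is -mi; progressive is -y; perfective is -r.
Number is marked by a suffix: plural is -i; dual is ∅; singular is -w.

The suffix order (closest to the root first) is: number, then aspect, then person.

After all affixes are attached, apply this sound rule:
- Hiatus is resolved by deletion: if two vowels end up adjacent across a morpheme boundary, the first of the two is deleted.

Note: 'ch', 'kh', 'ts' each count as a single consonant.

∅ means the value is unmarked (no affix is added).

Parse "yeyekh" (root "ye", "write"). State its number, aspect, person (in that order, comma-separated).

dual, progressive, 3rd person

Segment: ye-y-ekh.
number: ∅ → dual.
aspect: -y → progressive.
person: -ekh → 3rd person.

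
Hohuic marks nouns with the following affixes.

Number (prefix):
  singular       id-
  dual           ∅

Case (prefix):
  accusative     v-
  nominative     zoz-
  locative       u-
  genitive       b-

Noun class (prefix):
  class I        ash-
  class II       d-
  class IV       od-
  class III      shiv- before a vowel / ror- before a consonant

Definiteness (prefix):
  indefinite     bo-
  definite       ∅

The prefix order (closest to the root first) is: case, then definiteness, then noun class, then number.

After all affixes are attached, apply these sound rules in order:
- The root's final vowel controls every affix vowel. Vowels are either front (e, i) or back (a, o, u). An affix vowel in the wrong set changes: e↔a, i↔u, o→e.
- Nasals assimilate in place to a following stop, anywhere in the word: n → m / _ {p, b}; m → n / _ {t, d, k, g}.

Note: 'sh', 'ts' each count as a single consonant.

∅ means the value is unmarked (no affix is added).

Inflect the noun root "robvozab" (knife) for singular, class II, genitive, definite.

uddbrobvozab

Attach case genitive b- → brobvozab.
definiteness = definite: zero marking, form stays brobvozab.
Attach noun class class II d- → dbrobvozab.
Attach number singular id- → iddbrobvozab.
Apply vowel harmony: iddbrobvozab → uddbrobvozab.
Nasal assimilation: no change.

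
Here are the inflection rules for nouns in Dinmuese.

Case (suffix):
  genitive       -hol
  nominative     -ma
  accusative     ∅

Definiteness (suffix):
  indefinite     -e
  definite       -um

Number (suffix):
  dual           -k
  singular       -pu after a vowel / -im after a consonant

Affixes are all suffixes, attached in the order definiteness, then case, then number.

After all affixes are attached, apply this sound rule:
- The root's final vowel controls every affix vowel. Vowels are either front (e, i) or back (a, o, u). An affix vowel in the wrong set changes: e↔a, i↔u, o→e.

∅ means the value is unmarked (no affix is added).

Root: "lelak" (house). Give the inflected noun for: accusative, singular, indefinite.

lelakapu

Attach definiteness indefinite -e → lelake.
case = accusative: zero marking, form stays lelake.
Attach number singular -pu (after vowel 'e') → lelakepu.
Apply vowel harmony: lelakepu → lelakapu.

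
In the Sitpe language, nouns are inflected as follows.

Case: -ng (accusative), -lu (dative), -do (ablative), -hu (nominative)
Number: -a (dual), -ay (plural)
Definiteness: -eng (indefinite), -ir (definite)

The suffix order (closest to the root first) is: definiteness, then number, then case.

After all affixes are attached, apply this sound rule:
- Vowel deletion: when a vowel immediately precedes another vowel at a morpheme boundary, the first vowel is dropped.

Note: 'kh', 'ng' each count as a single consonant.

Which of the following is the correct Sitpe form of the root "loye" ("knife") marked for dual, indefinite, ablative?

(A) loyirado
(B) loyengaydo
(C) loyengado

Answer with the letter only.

Attach definiteness indefinite -eng → loyeeng.
Attach number dual -a → loyeenga.
Attach case ablative -do → loyeengado.
Apply vowel deletion: loyeengado → loyengado.
So the correct form is loyengado, option (C).
(A) loyirado is wrong: it uses definite instead of indefinite for definiteness.
(B) loyengaydo is wrong: it uses plural instead of dual for number.

C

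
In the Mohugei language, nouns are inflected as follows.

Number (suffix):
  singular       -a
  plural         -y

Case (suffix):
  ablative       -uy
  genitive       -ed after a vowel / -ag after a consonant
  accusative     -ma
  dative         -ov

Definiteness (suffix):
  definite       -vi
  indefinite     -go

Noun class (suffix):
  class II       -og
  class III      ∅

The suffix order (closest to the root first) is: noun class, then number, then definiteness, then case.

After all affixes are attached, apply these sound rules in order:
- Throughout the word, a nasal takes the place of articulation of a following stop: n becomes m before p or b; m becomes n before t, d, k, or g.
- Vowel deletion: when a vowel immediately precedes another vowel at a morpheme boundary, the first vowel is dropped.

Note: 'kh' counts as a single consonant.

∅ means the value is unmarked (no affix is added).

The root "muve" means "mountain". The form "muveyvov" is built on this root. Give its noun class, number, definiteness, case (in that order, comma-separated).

class III, plural, definite, dative

Segment: muve-y-vi-ov.
noun class: ∅ → class III.
number: -y → plural.
definiteness: -vi → definite.
case: -ov → dative.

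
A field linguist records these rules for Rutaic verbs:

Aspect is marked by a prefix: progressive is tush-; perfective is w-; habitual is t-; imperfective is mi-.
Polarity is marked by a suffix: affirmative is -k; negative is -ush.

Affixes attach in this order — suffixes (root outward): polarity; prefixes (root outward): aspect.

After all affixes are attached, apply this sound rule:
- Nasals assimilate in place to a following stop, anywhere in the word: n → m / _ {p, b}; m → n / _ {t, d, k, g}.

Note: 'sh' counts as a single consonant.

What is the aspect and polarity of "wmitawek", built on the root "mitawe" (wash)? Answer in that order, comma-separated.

perfective, affirmative

Segment: w-mitawe-k.
aspect: w- → perfective.
polarity: -k → affirmative.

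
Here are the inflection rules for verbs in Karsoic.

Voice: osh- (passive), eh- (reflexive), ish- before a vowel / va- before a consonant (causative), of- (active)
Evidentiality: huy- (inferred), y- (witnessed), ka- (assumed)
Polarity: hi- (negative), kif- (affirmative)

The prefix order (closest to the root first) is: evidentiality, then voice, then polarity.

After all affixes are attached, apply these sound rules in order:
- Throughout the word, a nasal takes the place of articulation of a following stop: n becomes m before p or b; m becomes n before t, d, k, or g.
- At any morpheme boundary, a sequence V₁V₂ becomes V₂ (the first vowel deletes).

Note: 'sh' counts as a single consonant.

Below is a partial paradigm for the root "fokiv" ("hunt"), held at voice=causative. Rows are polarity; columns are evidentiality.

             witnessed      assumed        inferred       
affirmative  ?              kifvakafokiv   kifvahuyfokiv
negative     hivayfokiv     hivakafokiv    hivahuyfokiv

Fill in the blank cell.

kifvayfokiv

Attach evidentiality witnessed y- → yfokiv.
Attach voice causative va- (before consonant 'y') → vayfokiv.
Attach polarity affirmative kif- → kifvayfokiv.
Nasal assimilation: no change.
Vowel deletion: no change.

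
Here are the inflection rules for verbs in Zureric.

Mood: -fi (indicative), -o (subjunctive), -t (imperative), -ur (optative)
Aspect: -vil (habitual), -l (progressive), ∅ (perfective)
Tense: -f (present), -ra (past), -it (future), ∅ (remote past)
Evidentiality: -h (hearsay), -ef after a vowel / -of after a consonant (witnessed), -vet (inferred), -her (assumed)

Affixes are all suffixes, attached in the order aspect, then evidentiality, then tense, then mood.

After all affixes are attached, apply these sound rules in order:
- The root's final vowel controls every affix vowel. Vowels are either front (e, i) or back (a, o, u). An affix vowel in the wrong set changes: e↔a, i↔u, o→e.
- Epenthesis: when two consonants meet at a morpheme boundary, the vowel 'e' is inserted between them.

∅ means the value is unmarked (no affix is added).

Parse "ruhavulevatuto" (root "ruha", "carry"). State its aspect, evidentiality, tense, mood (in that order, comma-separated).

habitual, inferred, future, subjunctive

Segment: ruha-vil-vet-it-o.
aspect: -vil → habitual.
evidentiality: -vet → inferred.
tense: -it → future.
mood: -o → subjunctive.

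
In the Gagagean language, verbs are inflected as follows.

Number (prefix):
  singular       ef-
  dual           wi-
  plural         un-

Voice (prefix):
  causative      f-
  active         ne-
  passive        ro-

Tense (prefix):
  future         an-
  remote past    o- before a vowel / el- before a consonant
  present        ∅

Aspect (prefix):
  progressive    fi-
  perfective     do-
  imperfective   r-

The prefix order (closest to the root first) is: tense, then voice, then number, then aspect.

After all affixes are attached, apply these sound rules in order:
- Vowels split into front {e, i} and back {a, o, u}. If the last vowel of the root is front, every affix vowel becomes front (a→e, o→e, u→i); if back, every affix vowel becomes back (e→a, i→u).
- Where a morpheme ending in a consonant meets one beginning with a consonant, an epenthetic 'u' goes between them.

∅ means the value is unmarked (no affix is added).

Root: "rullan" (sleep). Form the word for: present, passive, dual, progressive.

tense = present: zero marking, form stays rullan.
Attach voice passive ro- → rorullan.
Attach number dual wi- → wirorullan.
Attach aspect progressive fi- → fiwirorullan.
Apply vowel harmony: fiwirorullan → fuwurorullan.
Epenthesis: no change.

fuwurorullan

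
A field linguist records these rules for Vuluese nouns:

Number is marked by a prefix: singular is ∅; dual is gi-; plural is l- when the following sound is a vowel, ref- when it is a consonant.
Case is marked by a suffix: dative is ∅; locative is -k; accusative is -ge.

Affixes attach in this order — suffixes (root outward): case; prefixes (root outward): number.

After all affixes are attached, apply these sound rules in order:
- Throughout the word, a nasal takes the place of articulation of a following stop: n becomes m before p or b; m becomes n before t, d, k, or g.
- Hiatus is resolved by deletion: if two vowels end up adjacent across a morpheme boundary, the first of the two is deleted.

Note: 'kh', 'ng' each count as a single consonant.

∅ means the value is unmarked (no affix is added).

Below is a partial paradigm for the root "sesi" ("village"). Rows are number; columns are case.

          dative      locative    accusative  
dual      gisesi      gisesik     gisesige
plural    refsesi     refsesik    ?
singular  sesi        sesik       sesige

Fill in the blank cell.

Attach case accusative -ge → sesige.
Attach number plural ref- (before consonant 's') → refsesige.
Nasal assimilation: no change.
Vowel deletion: no change.

refsesige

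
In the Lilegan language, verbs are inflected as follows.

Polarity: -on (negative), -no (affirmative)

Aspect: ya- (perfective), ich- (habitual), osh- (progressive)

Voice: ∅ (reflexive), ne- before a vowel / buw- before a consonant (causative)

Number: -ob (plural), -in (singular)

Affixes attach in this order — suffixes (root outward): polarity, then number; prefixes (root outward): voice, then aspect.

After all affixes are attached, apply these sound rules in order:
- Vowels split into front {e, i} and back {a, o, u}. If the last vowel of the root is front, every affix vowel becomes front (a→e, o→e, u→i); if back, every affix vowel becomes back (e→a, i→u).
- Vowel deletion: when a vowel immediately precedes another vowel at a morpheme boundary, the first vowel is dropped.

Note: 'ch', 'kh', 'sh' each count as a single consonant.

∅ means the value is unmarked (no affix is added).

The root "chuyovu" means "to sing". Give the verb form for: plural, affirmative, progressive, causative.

oshbuwchuyovunob

Attach voice causative buw- (before consonant 'ch') → buwchuyovu.
Attach polarity affirmative -no → buwchuyovuno.
Attach number plural -ob → buwchuyovunoob.
Attach aspect progressive osh- → oshbuwchuyovunoob.
Vowel harmony: no change.
Apply vowel deletion: oshbuwchuyovunoob → oshbuwchuyovunob.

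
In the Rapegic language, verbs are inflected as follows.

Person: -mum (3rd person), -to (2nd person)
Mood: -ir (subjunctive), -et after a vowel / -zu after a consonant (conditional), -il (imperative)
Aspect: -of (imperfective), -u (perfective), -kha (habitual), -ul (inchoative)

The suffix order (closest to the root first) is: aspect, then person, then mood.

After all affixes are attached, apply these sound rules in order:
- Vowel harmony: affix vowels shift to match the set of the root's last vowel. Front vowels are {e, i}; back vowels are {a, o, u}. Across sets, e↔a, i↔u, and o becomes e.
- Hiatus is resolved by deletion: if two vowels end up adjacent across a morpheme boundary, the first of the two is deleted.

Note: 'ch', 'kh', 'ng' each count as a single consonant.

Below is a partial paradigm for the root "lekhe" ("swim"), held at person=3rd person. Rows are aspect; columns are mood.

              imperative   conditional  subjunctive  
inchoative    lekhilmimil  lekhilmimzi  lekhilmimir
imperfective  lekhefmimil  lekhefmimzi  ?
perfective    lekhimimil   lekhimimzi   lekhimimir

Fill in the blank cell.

Attach aspect imperfective -of → lekheof.
Attach person 3rd person -mum → lekheofmum.
Attach mood subjunctive -ir → lekheofmumir.
Apply vowel harmony: lekheofmumir → lekheefmimir.
Apply vowel deletion: lekheefmimir → lekhefmimir.

lekhefmimir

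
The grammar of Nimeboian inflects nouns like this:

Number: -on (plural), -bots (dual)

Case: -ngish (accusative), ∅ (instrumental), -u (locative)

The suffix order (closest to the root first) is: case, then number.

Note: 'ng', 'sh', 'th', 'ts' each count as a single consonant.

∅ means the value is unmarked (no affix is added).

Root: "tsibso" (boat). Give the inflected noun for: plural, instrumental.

case = instrumental: zero marking, form stays tsibso.
Attach number plural -on → tsibsoon.

tsibsoon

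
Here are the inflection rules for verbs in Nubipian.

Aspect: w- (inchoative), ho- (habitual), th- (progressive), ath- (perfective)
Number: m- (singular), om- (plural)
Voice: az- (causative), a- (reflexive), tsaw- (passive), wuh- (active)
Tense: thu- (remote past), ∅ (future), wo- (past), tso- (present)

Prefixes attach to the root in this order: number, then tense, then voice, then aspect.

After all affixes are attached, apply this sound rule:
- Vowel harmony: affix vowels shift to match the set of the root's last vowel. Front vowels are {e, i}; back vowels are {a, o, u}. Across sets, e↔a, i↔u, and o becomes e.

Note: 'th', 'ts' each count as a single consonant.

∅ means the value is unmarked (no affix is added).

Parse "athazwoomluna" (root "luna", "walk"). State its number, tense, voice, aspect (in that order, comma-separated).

plural, past, causative, perfective

Segment: ath-az-wo-om-luna.
number: om- → plural.
tense: wo- → past.
voice: az- → causative.
aspect: ath- → perfective.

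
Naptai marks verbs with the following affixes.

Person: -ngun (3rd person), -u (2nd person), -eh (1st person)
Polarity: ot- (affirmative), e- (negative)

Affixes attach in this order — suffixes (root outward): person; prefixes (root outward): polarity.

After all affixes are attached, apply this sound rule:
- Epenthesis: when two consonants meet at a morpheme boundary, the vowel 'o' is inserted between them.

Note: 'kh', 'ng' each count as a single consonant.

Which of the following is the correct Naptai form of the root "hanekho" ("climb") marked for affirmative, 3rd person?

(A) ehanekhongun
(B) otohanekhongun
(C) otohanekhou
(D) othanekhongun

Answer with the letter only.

B

Attach polarity affirmative ot- → othanekho.
Attach person 3rd person -ngun → othanekhongun.
Apply epenthesis: othanekhongun → otohanekhongun.
So the correct form is otohanekhongun, option (B).
(C) otohanekhou is wrong: it uses 2nd person instead of 3rd person for person.
(A) ehanekhongun is wrong: it uses negative instead of affirmative for polarity.
(D) othanekhongun is wrong: it fails to apply the sound rule(s).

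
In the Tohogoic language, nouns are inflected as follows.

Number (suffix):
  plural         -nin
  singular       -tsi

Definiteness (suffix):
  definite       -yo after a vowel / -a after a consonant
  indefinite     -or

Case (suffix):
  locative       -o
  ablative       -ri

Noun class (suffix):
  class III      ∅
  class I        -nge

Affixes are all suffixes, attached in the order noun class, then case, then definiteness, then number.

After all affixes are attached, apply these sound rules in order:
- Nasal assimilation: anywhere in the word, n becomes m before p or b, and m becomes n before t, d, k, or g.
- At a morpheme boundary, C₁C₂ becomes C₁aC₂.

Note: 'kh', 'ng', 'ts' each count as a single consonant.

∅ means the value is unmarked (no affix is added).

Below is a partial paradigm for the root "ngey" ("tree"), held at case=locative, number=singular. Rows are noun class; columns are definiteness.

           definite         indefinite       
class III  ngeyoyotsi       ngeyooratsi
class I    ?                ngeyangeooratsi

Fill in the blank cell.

ngeyangeoyotsi

Attach noun class class I -nge → ngeynge.
Attach case locative -o → ngeyngeo.
Attach definiteness definite -yo (after vowel 'o') → ngeyngeoyo.
Attach number singular -tsi → ngeyngeoyotsi.
Nasal assimilation: no change.
Apply epenthesis: ngeyngeoyotsi → ngeyangeoyotsi.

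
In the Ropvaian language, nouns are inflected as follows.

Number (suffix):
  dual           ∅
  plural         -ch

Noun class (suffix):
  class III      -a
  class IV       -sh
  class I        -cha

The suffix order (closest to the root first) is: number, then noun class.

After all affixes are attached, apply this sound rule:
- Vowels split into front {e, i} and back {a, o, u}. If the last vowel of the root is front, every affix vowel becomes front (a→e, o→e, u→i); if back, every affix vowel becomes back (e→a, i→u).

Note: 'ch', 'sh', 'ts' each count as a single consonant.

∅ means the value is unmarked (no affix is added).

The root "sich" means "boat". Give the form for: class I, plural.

sichchche

Attach number plural -ch → sichch.
Attach noun class class I -cha → sichchcha.
Apply vowel harmony: sichchcha → sichchche.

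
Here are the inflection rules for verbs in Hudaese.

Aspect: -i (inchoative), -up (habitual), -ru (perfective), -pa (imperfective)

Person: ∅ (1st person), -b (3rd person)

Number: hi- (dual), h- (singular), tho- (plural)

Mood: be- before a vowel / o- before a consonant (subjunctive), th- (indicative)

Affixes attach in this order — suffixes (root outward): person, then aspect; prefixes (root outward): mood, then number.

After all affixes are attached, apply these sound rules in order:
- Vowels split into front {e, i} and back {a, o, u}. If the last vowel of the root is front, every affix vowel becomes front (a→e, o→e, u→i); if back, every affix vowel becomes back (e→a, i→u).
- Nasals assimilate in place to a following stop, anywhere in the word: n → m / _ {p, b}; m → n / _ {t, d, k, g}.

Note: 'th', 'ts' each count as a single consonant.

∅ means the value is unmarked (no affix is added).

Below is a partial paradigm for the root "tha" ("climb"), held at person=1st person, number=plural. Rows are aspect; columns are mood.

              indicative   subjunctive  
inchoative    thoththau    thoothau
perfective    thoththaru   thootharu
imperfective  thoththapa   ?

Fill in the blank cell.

Attach mood subjunctive o- (before consonant 'th') → otha.
person = 1st person: zero marking, form stays otha.
Attach aspect imperfective -pa → othapa.
Attach number plural tho- → thoothapa.
Vowel harmony: no change.
Nasal assimilation: no change.

thoothapa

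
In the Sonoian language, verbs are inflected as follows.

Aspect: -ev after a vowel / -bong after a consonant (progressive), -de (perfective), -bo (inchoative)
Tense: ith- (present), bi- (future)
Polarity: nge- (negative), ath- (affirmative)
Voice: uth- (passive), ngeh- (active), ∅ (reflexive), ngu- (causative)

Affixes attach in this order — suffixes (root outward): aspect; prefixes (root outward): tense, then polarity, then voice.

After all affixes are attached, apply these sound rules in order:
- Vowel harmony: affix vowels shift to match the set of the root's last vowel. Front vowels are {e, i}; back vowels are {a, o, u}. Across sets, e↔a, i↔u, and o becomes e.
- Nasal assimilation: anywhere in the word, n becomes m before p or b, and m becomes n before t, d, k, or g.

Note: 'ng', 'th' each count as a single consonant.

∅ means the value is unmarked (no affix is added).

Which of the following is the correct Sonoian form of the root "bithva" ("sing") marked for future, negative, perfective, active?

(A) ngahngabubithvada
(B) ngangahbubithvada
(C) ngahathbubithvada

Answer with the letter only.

Attach tense future bi- → bibithva.
Attach aspect perfective -de → bibithvade.
Attach polarity negative nge- → ngebibithvade.
Attach voice active ngeh- → ngehngebibithvade.
Apply vowel harmony: ngehngebibithvade → ngahngabubithvada.
Nasal assimilation: no change.
So the correct form is ngahngabubithvada, option (A).
(B) ngangahbubithvada is wrong: it has the affixes in the wrong order.
(C) ngahathbubithvada is wrong: it uses affirmative instead of negative for polarity.

A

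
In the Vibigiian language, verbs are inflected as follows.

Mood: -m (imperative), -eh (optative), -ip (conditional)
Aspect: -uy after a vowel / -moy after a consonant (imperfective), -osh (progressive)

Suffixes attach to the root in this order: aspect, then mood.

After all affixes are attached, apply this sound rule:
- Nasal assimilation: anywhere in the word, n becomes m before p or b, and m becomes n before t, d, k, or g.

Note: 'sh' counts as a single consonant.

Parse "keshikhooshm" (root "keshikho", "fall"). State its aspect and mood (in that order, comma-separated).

progressive, imperative

Segment: keshikho-osh-m.
aspect: -osh → progressive.
mood: -m → imperative.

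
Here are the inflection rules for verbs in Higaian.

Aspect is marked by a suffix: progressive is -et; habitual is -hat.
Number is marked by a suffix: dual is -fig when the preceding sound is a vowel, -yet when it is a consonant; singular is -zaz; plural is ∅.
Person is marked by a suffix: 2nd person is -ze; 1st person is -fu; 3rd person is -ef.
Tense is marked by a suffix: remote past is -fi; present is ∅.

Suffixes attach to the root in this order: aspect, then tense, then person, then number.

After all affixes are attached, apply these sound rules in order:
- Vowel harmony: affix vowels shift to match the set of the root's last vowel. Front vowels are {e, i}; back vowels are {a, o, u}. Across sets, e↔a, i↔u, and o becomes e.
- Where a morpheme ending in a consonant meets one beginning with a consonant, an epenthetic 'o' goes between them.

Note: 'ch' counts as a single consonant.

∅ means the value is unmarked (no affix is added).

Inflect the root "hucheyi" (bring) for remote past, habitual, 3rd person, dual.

Attach aspect habitual -hat → hucheyihat.
Attach tense remote past -fi → hucheyihatfi.
Attach person 3rd person -ef → hucheyihatfief.
Attach number dual -yet (after consonant 'f') → hucheyihatfiefyet.
Apply vowel harmony: hucheyihatfiefyet → hucheyihetfiefyet.
Apply epenthesis: hucheyihetfiefyet → hucheyihetofiefoyet.

hucheyihetofiefoyet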